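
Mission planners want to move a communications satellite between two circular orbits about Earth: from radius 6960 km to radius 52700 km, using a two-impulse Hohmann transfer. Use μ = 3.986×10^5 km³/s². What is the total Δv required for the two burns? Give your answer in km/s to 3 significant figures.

Semi-major axis of the transfer orbit: a_t = (6960 + 52700)/2 = 29830 km.
At r₁ the circular-orbit speed is v₁ = √(μ/r₁) = 7.5677 km/s.
On the transfer ellipse at r₁, vis-viva equation gives v_p = √[μ(2/r₁ − 1/a_t)] = 10.059 km/s.
First burn Δv₁ = |v_p − v₁| = 2.491 km/s.
At r₂, v₂ = √(μ/r₂) = 2.750 km/s.
Transfer-orbit speed at r₂: v_a = √[μ(2/r₂ − 1/a_t)] = 1.328 km/s.
Second burn Δv₂ = |v₂ − v_a| = 1.422 km/s.
Total Δv = Δv₁ + Δv₂ = 3.913 km/s.

Δv = 3.91 km/s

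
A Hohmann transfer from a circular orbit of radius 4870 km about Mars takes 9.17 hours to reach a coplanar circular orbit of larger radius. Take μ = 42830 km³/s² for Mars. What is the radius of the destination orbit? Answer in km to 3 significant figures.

r₂ = 28700 km

Transfer time t = 9.17 hours = 33012 s, and t = π√(a_t³/μ).
So a_t = (μ t²/π²)^(1/3) = (42830 × (33012)² / π²)^(1/3) = 16785 km.
Since a_t = (r₁ + r₂)/2, r₂ = 2a_t − r₁ = 2×16785 − 4870 = 28700 km.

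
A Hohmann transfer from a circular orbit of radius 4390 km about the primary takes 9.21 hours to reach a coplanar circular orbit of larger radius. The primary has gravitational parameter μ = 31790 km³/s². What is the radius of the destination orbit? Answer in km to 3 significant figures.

Transfer time t = 9.21 hours = 33156 s, and t = π√(a_t³/μ).
So a_t = (μ t²/π²)^(1/3) = (31790 × (33156)² / π²)^(1/3) = 15242 km.
Since a_t = (r₁ + r₂)/2, r₂ = 2a_t − r₁ = 2×15242 − 4390 = 26094 km.

r₂ = 26100 km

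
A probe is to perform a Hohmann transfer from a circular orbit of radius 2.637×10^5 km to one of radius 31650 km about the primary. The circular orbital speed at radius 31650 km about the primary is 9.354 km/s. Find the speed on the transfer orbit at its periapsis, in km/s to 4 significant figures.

From the circular-orbit relation v² = μ/r at r = 31650 km: μ = v²r = (9.354)² × 31650 = 2.76929×10^6 km³/s².
The Hohmann ellipse has a_t = (r₁ + r₂)/2 = 1.47675×10^5 km.
The periapsis of the transfer ellipse is at r = 31650 km.
From the vis-viva equation, v = √[μ(2/r − 1/a_t)] = 12.50 km/s.

v = 12.50 km/s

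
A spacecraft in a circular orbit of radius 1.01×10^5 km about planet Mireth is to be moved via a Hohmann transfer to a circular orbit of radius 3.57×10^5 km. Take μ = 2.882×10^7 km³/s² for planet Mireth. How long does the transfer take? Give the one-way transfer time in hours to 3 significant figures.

Transfer-ellipse semi-major axis a_t = (r₁ + r₂)/2 = (1.010×10^5 + 3.570×10^5)/2 = 2.290×10^5 km.
By Kepler's third law the transfer-orbit period is T = 2π√(a_t³/μ), so t = T/2 = 64130 s.
Converting: 64130 s ÷ 3600 s/hour = 17.8 hours.

t = 17.8 hours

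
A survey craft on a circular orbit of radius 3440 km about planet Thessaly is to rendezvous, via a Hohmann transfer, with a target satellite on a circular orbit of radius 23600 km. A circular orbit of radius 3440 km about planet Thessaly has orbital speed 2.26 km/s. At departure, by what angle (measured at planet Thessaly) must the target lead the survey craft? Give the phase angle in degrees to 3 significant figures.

From the circular-orbit relation v² = μ/r at r = 3440 km: μ = v²r = (2.26)² × 3440 = 17570.1 km³/s².
Semi-major axis of the transfer orbit: a_t = (3440 + 23600)/2 = 13520 km.
Transfer time t = π√(a_t³/μ) = 37260 s.
The target's mean motion on its circular orbit is ω₂ = √(μ/r₂³) = 3.656×10^-5 rad/s.
Angle swept by the target during transfer: ω₂·t = 1.3622 rad = 78.05°.
The survey craft traverses 180° on the transfer ellipse, so the target must lead by 180° − 78.05° = 102°.

φ = 102°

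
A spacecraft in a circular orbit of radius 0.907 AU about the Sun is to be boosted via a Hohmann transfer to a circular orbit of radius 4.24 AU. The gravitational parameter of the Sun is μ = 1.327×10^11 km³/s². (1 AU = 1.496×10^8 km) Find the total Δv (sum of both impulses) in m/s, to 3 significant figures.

In km: r₁ = 0.907 × 1.496×10^8 = 1.356872×10^8 km; r₂ = 4.24 × 1.496×10^8 = 6.34304×10^8 km.
Transfer-ellipse semi-major axis a_t = (r₁ + r₂)/2 = (1.356872×10^8 + 6.34304×10^8)/2 = 3.849956×10^8 km.
At r₁ the circular-orbit speed is v₁ = √(μ/r₁) = 31.27275 km/s.
Transfer-orbit speed at r₁ (vis-viva): v_p = √[μ(2/r₁ − 1/a_t)] = 40.14088 km/s.
First burn Δv₁ = |v_p − v₁| = 8.8681 km/s.
At r₂, v₂ = √(μ/r₂) = 14.4639 km/s.
Transfer-orbit speed at r₂: v_a = √[μ(2/r₂ − 1/a_t)] = 8.58674 km/s.
Second burn Δv₂ = |v₂ − v_a| = 5.8772 km/s.
Total Δv = Δv₁ + Δv₂ = 14.75 km/s.

Δv = 14700 m/s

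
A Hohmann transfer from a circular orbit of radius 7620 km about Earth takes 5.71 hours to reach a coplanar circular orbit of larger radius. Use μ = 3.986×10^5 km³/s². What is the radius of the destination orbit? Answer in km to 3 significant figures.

r₂ = 43900 km

Transfer time t = 5.71 hours = 20556 s, and t = π√(a_t³/μ).
So a_t = (μ t²/π²)^(1/3) = (3.986×10^5 × (20556)² / π²)^(1/3) = 25746 km.
Since a_t = (r₁ + r₂)/2, r₂ = 2a_t − r₁ = 2×25746 − 7620 = 43872 km.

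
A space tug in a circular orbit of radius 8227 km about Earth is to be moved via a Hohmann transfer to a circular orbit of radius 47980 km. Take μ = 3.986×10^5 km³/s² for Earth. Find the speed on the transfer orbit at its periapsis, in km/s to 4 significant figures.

Transfer-ellipse semi-major axis a_t = (r₁ + r₂)/2 = (8227 + 47980)/2 = 28103.5 km.
At periapsis, r = 8227 km.
Applying v² = μ(2/r − 1/a_t): v = 9.095 km/s.

v = 9.095 km/s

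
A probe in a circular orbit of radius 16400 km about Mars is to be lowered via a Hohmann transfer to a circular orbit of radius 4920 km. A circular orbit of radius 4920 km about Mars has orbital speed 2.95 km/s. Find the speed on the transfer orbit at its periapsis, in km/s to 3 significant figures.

From the circular-orbit relation v² = μ/r at r = 4920 km: μ = v²r = (2.95)² × 4920 = 42816.3 km³/s².
The Hohmann ellipse has a_t = (r₁ + r₂)/2 = 10660 km.
At periapsis, r = 4920 km.
From the vis-viva equation, v = √[μ(2/r − 1/a_t)] = 3.659 km/s.

v = 3.66 km/s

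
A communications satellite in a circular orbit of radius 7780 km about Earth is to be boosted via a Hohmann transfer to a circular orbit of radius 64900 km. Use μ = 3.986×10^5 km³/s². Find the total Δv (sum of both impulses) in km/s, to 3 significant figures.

Semi-major axis of the transfer orbit: a_t = (7780 + 64900)/2 = 36340 km.
At r₁ the circular-orbit speed is v₁ = √(μ/r₁) = 7.1578 km/s.
Transfer-orbit speed at r₁ (vis-viva): v_p = √[μ(2/r₁ − 1/a_t)] = 9.5655 km/s.
First burn Δv₁ = |v_p − v₁| = 2.4077 km/s.
Circular speed at r₂: v₂ = √(μ/r₂) = 2.4783 km/s.
Transfer-orbit speed at r₂: v_a = √[μ(2/r₂ − 1/a_t)] = 1.1467 km/s.
Second burn Δv₂ = |v₂ − v_a| = 1.3316 km/s.
Δv = Δv₁ + Δv₂ = 2.4077 + 1.3316 = 3.739 km/s.

Δv = 3.74 km/s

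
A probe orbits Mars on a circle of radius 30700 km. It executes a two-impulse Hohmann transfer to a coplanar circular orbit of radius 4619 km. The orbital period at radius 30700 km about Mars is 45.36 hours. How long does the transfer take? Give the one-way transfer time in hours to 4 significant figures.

t = 9.895 hours

From Kepler's third law T² = 4π²r³/μ at r = 30700 km, T = 45.36 hours = 45.36 × 3600 s = 1.63296×10^5 s: μ = 4π²r³/T² = 42837.5 km³/s².
Semi-major axis of the transfer orbit: a_t = (30700 + 4619)/2 = 17659.5 km.
Transfer time t = π√(a_t³/μ) = π√((17659.5)³ / 42837.5) = 35621 s.
Converting: 35621 s ÷ 3600 s/hour = 9.895 hours.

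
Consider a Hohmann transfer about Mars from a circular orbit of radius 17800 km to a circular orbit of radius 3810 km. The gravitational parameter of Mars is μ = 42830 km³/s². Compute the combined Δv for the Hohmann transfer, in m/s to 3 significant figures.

Transfer-ellipse semi-major axis a_t = (r₁ + r₂)/2 = (17800 + 3810)/2 = 10805 km.
Circular speed at r₁: v₁ = √(μ/r₁) = √(42830/17800) = 1.5512 km/s.
On the transfer ellipse at r₁, vis-viva gives v_a = √[μ(2/r₁ − 1/a_t)] = 0.92112 km/s.
First burn Δv₁ = |v_a − v₁| = 0.6301 km/s.
Circular speed at r₂: v₂ = √(μ/r₂) = 3.35283 km/s.
Transfer-orbit speed at r₂: v_p = √[μ(2/r₂ − 1/a_t)] = 4.30337 km/s.
Second burn Δv₂ = |v₂ − v_p| = 0.9505 km/s.
Total Δv = Δv₁ + Δv₂ = 1.581 km/s.

Δv = 1580 m/s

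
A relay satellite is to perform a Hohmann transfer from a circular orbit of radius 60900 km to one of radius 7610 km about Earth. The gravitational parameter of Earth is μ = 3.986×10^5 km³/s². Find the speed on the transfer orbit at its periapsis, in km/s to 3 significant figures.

v = 9.65 km/s

The Hohmann ellipse has a_t = (r₁ + r₂)/2 = 34255 km.
The periapsis of the transfer ellipse is at r = 7610 km.
From the vis-viva equation, v = √[μ(2/r − 1/a_t)] = 9.650 km/s.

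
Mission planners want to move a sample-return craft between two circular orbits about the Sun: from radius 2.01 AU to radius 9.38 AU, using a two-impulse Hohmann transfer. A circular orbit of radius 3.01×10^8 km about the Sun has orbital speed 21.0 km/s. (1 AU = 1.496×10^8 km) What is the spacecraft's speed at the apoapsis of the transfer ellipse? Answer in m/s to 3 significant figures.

v = 5780 m/s

From the circular-orbit relation v² = μ/r at r = 3.01×10^8 km: μ = v²r = (21.0)² × 3.01×10^8 = 1.32741×10^11 km³/s².
In km: r₁ = 2.01 × 1.496×10^8 = 3.00696×10^8 km; r₂ = 9.38 × 1.496×10^8 = 1.403248×10^9 km.
Transfer-ellipse semi-major axis a_t = (r₁ + r₂)/2 = (3.00696×10^8 + 1.403248×10^9)/2 = 8.51972×10^8 km.
The apoapsis of the transfer ellipse is at r = 1.403248×10^9 km.
Applying v² = μ(2/r − 1/a_t): v = 5.778 km/s.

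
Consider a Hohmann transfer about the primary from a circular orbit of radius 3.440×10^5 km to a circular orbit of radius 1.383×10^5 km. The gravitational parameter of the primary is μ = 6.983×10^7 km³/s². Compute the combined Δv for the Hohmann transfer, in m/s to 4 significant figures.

Δv = 7825 m/s

Transfer-ellipse semi-major axis a_t = (r₁ + r₂)/2 = (3.440×10^5 + 1.383×10^5)/2 = 2.4115×10^5 km.
Circular speed at r₁: v₁ = √(μ/r₁) = √(6.983×10^7/3.440×10^5) = 14.248 km/s.
Transfer-orbit speed at r₁ (vis-viva equation): v_a = √[μ(2/r₁ − 1/a_t)] = 10.790 km/s.
First burn Δv₁ = |v_a − v₁| = 3.458 km/s.
Circular speed at r₂: v₂ = √(μ/r₂) = 22.4704 km/s.
Transfer-orbit speed at r₂: v_p = √[μ(2/r₂ − 1/a_t)] = 26.8377 km/s.
Second burn Δv₂ = |v₂ − v_p| = 4.367 km/s.
Δv = Δv₁ + Δv₂ = 3.458 + 4.367 = 7.825 km/s.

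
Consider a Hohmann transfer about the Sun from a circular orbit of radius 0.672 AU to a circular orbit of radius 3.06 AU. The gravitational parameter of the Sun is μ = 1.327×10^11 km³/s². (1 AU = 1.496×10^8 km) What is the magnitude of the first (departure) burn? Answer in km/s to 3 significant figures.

Δv₁ = 10.2 km/s

In km: r₁ = 0.672 × 1.496×10^8 = 1.005312×10^8 km; r₂ = 3.06 × 1.496×10^8 = 4.57776×10^8 km.
Transfer-ellipse semi-major axis a_t = (r₁ + r₂)/2 = (1.005312×10^8 + 4.57776×10^8)/2 = 2.791536×10^8 km.
On the circular orbit at r = 1.005312×10^8 km, v_c = √(μ/r) = 36.332 km/s.
Transfer-orbit speed at the same r (vis-viva, a = a_t): v_t = √[μ(2/r − 1/a_t)] = 46.525 km/s.
Δv₁ = |v_t − v_c| = |46.525 − 36.332| = 10.19 km/s.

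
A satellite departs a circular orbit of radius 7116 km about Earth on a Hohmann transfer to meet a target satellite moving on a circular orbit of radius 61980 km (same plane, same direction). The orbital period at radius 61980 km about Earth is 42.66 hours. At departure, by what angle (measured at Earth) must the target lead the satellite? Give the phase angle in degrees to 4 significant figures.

φ = 105.1°

From Kepler's third law T² = 4π²r³/μ at r = 61980 km, T = 42.66 hours = 42.66 × 3600 s = 1.53576×10^5 s: μ = 4π²r³/T² = 3.98536×10^5 km³/s².
The Hohmann ellipse has a_t = (r₁ + r₂)/2 = 34548 km.
Transfer time t = π√(a_t³/μ) = 31956 s.
The target's mean motion on its circular orbit is ω₂ = √(μ/r₂³) = 4.0913×10^-5 rad/s.
Angle swept by the target during transfer: ω₂·t = 1.3074 rad = 74.91°.
The satellite traverses 180° on the transfer ellipse, so the target must lead by 180° − 74.91° = 105.1°.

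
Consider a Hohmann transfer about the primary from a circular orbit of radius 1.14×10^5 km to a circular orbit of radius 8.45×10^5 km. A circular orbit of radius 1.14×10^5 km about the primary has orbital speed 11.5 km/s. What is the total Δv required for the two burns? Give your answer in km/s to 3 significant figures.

Δv = 5.93 km/s

From the circular-orbit relation v² = μ/r at r = 1.14×10^5 km: μ = v²r = (11.5)² × 1.14×10^5 = 1.50765×10^7 km³/s².
Semi-major axis of the transfer orbit: a_t = (1.140×10^5 + 8.450×10^5)/2 = 4.795×10^5 km.
At r₁ the circular-orbit speed is v₁ = √(μ/r₁) = 11.5000 km/s.
On the transfer ellipse at r₁, vis-viva equation gives v_p = √[μ(2/r₁ − 1/a_t)] = 15.2662 km/s.
First burn Δv₁ = |v_p − v₁| = 3.7662 km/s.
At r₂, v₂ = √(μ/r₂) = 4.2240 km/s.
Transfer-orbit speed at r₂: v_a = √[μ(2/r₂ − 1/a_t)] = 2.0596 km/s.
Second burn Δv₂ = |v₂ − v_a| = 2.1644 km/s.
Total Δv = Δv₁ + Δv₂ = 5.931 km/s.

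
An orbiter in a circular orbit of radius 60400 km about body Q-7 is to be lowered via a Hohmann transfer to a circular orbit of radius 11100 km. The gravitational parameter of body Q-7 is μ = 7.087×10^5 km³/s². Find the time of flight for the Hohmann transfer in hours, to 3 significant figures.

t = 7.01 hours

Transfer-ellipse semi-major axis a_t = (r₁ + r₂)/2 = (60400 + 11100)/2 = 35750 km.
Transfer time t = π√(a_t³/μ) = π√((35750)³ / 7.087×10^5) = 25230 s.
Converting: 25230 s ÷ 3600 s/hour = 7.01 hours.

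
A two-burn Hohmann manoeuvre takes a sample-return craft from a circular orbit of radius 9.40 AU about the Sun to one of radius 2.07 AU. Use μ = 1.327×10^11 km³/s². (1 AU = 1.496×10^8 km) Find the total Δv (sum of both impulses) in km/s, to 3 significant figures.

In km: r₁ = 9.40 × 1.496×10^8 = 1.40624×10^9 km; r₂ = 2.07 × 1.496×10^8 = 3.09672×10^8 km.
The Hohmann ellipse has a_t = (r₁ + r₂)/2 = 8.57956×10^8 km.
At r₁ the circular-orbit speed is v₁ = √(μ/r₁) = 9.714 km/s.
Transfer-orbit speed at r₁ (v² = μ(2/r − 1/a)): v_a = √[μ(2/r₁ − 1/a_t)] = 5.836 km/s.
First burn Δv₁ = |v_a − v₁| = 3.878 km/s.
Circular speed at r₂: v₂ = √(μ/r₂) = 20.70067 km/s.
Transfer-orbit speed at r₂: v_p = √[μ(2/r₂ − 1/a_t)] = 26.50219 km/s.
Second burn Δv₂ = |v₂ − v_p| = 5.802 km/s.
Δv = Δv₁ + Δv₂ = 3.878 + 5.802 = 9.680 km/s.

Δv = 9.68 km/s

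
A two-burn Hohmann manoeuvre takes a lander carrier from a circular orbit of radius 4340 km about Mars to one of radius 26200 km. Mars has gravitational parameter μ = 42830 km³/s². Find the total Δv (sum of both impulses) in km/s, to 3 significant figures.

Δv = 1.57 km/s

The Hohmann ellipse has a_t = (r₁ + r₂)/2 = 15270 km.
At r₁ the circular-orbit speed is v₁ = √(μ/r₁) = 3.1414 km/s.
On the transfer ellipse at r₁, vis-viva gives v_p = √[μ(2/r₁ − 1/a_t)] = 4.1149 km/s.
First burn Δv₁ = |v_p − v₁| = 0.9735 km/s.
Circular speed at r₂: v₂ = √(μ/r₂) = 1.27857 km/s.
Transfer-orbit speed at r₂: v_a = √[μ(2/r₂ − 1/a_t)] = 0.681630 km/s.
Second burn Δv₂ = |v₂ − v_a| = 0.5969 km/s.
Δv = Δv₁ + Δv₂ = 0.9735 + 0.5969 = 1.570 km/s.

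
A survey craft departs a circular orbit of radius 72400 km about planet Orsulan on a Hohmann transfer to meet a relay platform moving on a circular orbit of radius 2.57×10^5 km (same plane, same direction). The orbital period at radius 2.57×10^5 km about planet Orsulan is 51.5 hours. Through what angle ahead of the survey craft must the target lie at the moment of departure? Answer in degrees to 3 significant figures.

φ = 87.7°

From Kepler's third law T² = 4π²r³/μ at r = 2.57×10^5 km, T = 51.5 hours = 51.5 × 3600 s = 1.854×10^5 s: μ = 4π²r³/T² = 1.94957×10^7 km³/s².
Semi-major axis of the transfer orbit: a_t = (72400 + 2.570×10^5)/2 = 1.647×10^5 km.
The half-period of the transfer ellipse is t = π√(a_t³/μ) = 47558 s.
Target angular speed ω₂ = √(μ/r₂³) = 3.3890×10^-5 rad/s.
Angle swept by the target during transfer: ω₂·t = 1.6117 rad = 92.34°.
Arrival is 180° from departure on the ellipse, so φ = 180° − 92.34° = 87.7°.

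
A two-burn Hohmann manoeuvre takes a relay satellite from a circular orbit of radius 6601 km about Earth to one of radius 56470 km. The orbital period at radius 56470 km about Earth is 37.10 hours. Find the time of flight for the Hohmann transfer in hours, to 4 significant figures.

t = 7.741 hours

From Kepler's third law T² = 4π²r³/μ at r = 56470 km, T = 37.10 hours = 37.10 × 3600 s = 1.3356×10^5 s: μ = 4π²r³/T² = 3.98529×10^5 km³/s².
Transfer-ellipse semi-major axis a_t = (r₁ + r₂)/2 = (6601 + 56470)/2 = 31535.5 km.
By Kepler's third law the transfer-orbit period is T = 2π√(a_t³/μ), so t = T/2 = 27869 s.
Converting: 27869 s ÷ 3600 s/hour = 7.741 hours.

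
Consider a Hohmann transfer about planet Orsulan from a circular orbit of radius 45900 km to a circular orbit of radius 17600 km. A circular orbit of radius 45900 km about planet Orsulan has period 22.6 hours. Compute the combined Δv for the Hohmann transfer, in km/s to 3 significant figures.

Δv = 2.06 km/s

From Kepler's third law T² = 4π²r³/μ at r = 45900 km, T = 22.6 hours = 22.6 × 3600 s = 81360 s: μ = 4π²r³/T² = 5.76734×10^5 km³/s².
The Hohmann ellipse has a_t = (r₁ + r₂)/2 = 31750 km.
At r₁ the circular-orbit speed is v₁ = √(μ/r₁) = 3.54472 km/s.
Transfer-orbit speed at r₁ (vis-viva equation): v_a = √[μ(2/r₁ − 1/a_t)] = 2.63916 km/s.
First burn Δv₁ = |v_a − v₁| = 0.9056 km/s.
At r₂, v₂ = √(μ/r₂) = 5.7244 km/s.
Transfer-orbit speed at r₂: v_p = √[μ(2/r₂ − 1/a_t)] = 6.8828 km/s.
Second burn Δv₂ = |v₂ − v_p| = 1.158 km/s.
Δv = Δv₁ + Δv₂ = 0.9056 + 1.158 = 2.064 km/s.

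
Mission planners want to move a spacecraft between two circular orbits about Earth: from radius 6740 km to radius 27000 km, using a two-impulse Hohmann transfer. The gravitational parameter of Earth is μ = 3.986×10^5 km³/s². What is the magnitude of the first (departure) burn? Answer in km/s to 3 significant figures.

Δv₁ = 2.04 km/s

The Hohmann ellipse has a_t = (r₁ + r₂)/2 = 16870 km.
Circular speed at r = 6740 km: v_c = √(μ/r) = 7.690 km/s.
Vis-viva on the transfer ellipse at r = 6740 km gives v_t = √[μ(2/r − 1/a_t)] = 9.729 km/s.
Δv₁ = |v_t − v_c| = |9.729 − 7.690| = 2.039 km/s.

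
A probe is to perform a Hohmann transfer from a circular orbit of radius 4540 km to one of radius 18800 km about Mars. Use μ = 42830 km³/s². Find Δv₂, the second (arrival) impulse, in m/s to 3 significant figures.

The Hohmann ellipse has a_t = (r₁ + r₂)/2 = 11670 km.
On the circular orbit at r = 18800 km, v_c = √(μ/r) = 1.50937 km/s.
Vis-viva on the transfer ellipse at r = 18800 km gives v_t = √[μ(2/r − 1/a_t)] = 0.941429 km/s.
Δv₂ = |v_t − v_c| = |0.941429 − 1.50937| = 0.5679 km/s.

Δv₂ = 568 m/s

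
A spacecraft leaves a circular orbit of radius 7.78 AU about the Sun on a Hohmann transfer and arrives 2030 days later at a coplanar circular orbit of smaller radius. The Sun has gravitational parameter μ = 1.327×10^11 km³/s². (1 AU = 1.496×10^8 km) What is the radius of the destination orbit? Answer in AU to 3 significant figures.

r₂ = 2.18 AU

In km: r₁ = 7.78 × 1.496×10^8 = 1.163888×10^9 km.
Transfer time t = 2030 days = 1.75392×10^8 s, and t = π√(a_t³/μ).
So a_t = (μ t²/π²)^(1/3) = (1.327×10^11 × (1.75392×10^8)² / π²)^(1/3) = 7.4507×10^8 km.
Since a_t = (r₁ + r₂)/2, r₂ = 2a_t − r₁ = 2×7.4507×10^8 − 1.163888×10^9 = 3.26252×10^8 km.
In AU: r₂ = 3.26252×10^8 / 1.496×10^8 = 2.18 AU.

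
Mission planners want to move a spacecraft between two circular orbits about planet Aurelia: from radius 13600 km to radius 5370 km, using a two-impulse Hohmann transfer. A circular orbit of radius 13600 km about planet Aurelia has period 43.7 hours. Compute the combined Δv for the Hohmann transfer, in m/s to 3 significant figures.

Δv = 305 m/s

From Kepler's third law T² = 4π²r³/μ at r = 13600 km, T = 43.7 hours = 43.7 × 3600 s = 1.5732×10^5 s: μ = 4π²r³/T² = 4012.44 km³/s².
Transfer-ellipse semi-major axis a_t = (r₁ + r₂)/2 = (13600 + 5370)/2 = 9485 km.
Circular speed at r₁: v₁ = √(μ/r₁) = √(4012.44/13600) = 0.54317 km/s.
On the transfer ellipse at r₁, vis-viva equation gives v_a = √[μ(2/r₁ − 1/a_t)] = 0.40870 km/s.
First burn Δv₁ = |v_a − v₁| = 0.13447 km/s.
At r₂, v₂ = √(μ/r₂) = 0.8644048 km/s.
Transfer-orbit speed at r₂: v_p = √[μ(2/r₂ − 1/a_t)] = 1.035066 km/s.
Second burn Δv₂ = |v₂ − v_p| = 0.17066 km/s.
Total Δv = Δv₁ + Δv₂ = 0.3051 km/s.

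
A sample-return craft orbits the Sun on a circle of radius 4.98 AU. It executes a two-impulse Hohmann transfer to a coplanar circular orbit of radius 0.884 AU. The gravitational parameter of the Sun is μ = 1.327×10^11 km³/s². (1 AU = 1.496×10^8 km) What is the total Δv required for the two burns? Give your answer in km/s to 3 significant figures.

Δv = 15.6 km/s

In km: r₁ = 4.98 × 1.496×10^8 = 7.45008×10^8 km; r₂ = 0.884 × 1.496×10^8 = 1.322464×10^8 km.
Semi-major axis of the transfer orbit: a_t = (7.45008×10^8 + 1.322464×10^8)/2 = 4.386272×10^8 km.
At r₁ the circular-orbit speed is v₁ = √(μ/r₁) = 13.3461 km/s.
Transfer-orbit speed at r₁ (v² = μ(2/r − 1/a)): v_a = √[μ(2/r₁ − 1/a_t)] = 7.32823 km/s.
First burn Δv₁ = |v_a − v₁| = 6.0179 km/s.
Circular speed at r₂: v₂ = √(μ/r₂) = 31.6770 km/s.
Transfer-orbit speed at r₂: v_p = √[μ(2/r₂ − 1/a_t)] = 41.2835 km/s.
Second burn Δv₂ = |v₂ − v_p| = 9.6065 km/s.
Total Δv = Δv₁ + Δv₂ = 15.62 km/s.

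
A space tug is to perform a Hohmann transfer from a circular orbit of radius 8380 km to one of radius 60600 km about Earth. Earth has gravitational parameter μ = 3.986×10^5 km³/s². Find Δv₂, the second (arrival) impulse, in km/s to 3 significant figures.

The Hohmann ellipse has a_t = (r₁ + r₂)/2 = 34490 km.
Circular speed at r = 60600 km: v_c = √(μ/r) = 2.56467 km/s.
Transfer-orbit speed at the same r (vis-viva, a = a_t): v_t = √[μ(2/r − 1/a_t)] = 1.26418 km/s.
Δv₂ = |v_t − v_c| = |1.26418 − 2.56467| = 1.300 km/s.

Δv₂ = 1.30 km/s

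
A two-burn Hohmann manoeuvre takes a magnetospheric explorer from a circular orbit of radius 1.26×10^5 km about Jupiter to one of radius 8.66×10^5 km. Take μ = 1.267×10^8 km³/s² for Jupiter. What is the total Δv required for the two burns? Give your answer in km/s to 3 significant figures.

Transfer-ellipse semi-major axis a_t = (r₁ + r₂)/2 = (1.260×10^5 + 8.660×10^5)/2 = 4.960×10^5 km.
Circular speed at r₁: v₁ = √(μ/r₁) = √(1.267×10^8/1.260×10^5) = 31.71 km/s.
Transfer-orbit speed at r₁ (vis-viva equation): v_p = √[μ(2/r₁ − 1/a_t)] = 41.90 km/s.
First burn Δv₁ = |v_p − v₁| = 10.19 km/s.
Circular speed at r₂: v₂ = √(μ/r₂) = 12.0957 km/s.
Transfer-orbit speed at r₂: v_a = √[μ(2/r₂ − 1/a_t)] = 6.09640 km/s.
Second burn Δv₂ = |v₂ − v_a| = 5.999 km/s.
Δv = Δv₁ + Δv₂ = 10.19 + 5.999 = 16.19 km/s.

Δv = 16.2 km/s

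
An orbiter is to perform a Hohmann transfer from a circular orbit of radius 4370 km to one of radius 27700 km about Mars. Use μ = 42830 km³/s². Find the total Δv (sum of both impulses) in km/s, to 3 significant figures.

The Hohmann ellipse has a_t = (r₁ + r₂)/2 = 16035 km.
At r₁ the circular-orbit speed is v₁ = √(μ/r₁) = 3.1306 km/s.
On the transfer ellipse at r₁, vis-viva equation gives v_p = √[μ(2/r₁ − 1/a_t)] = 4.1147 km/s.
First burn Δv₁ = |v_p − v₁| = 0.9841 km/s.
At r₂, v₂ = √(μ/r₂) = 1.24347 km/s.
Transfer-orbit speed at r₂: v_a = √[μ(2/r₂ − 1/a_t)] = 0.649143 km/s.
Second burn Δv₂ = |v₂ − v_a| = 0.5943 km/s.
Total Δv = Δv₁ + Δv₂ = 1.578 km/s.

Δv = 1.58 km/s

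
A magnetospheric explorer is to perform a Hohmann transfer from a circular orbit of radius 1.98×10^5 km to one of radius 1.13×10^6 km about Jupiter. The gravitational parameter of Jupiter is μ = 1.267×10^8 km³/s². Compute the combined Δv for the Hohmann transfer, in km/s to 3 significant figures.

Transfer-ellipse semi-major axis a_t = (r₁ + r₂)/2 = (1.980×10^5 + 1.130×10^6)/2 = 6.640×10^5 km.
At r₁ the circular-orbit speed is v₁ = √(μ/r₁) = 25.296 km/s.
Transfer-orbit speed at r₁ (vis-viva): v_p = √[μ(2/r₁ − 1/a_t)] = 33.000 km/s.
First burn Δv₁ = |v_p − v₁| = 7.704 km/s.
At r₂, v₂ = √(μ/r₂) = 10.589 km/s.
Transfer-orbit speed at r₂: v_a = √[μ(2/r₂ − 1/a_t)] = 5.7823 km/s.
Second burn Δv₂ = |v₂ − v_a| = 4.807 km/s.
Δv = Δv₁ + Δv₂ = 7.704 + 4.807 = 12.51 km/s.

Δv = 12.5 km/s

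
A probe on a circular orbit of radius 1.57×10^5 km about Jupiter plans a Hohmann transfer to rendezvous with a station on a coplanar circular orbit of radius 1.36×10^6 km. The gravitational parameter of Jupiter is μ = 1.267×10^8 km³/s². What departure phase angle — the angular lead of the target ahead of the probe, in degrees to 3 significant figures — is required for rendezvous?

φ = 105°

The Hohmann ellipse has a_t = (r₁ + r₂)/2 = 7.585×10^5 km.
The half-period of the transfer ellipse is t = π√(a_t³/μ) = 1.8437×10^5 s.
The target's mean motion on its circular orbit is ω₂ = √(μ/r₂³) = 7.0971×10^-6 rad/s.
Angle swept by the target during transfer: ω₂·t = 1.3085 rad = 74.97°.
The probe traverses 180° on the transfer ellipse, so the target must lead by 180° − 74.97° = 105°.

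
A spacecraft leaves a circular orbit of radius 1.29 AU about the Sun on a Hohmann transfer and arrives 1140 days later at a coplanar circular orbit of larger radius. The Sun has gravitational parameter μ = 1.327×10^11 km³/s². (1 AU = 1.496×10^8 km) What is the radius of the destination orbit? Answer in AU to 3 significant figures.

r₂ = 5.49 AU

In km: r₁ = 1.29 × 1.496×10^8 = 1.92984×10^8 km.
Transfer time t = 1140 days = 9.8496×10^7 s, and t = π√(a_t³/μ).
So a_t = (μ t²/π²)^(1/3) = (1.327×10^11 × (9.8496×10^7)² / π²)^(1/3) = 5.0715×10^8 km.
Since a_t = (r₁ + r₂)/2, r₂ = 2a_t − r₁ = 2×5.0715×10^8 − 1.92984×10^8 = 8.21316×10^8 km.
In AU: r₂ = 8.21316×10^8 / 1.496×10^8 = 5.49 AU.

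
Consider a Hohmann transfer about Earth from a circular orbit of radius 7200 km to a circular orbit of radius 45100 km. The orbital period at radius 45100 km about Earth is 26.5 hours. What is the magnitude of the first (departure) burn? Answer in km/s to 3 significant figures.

Δv₁ = 2.33 km/s

From Kepler's third law T² = 4π²r³/μ at r = 45100 km, T = 26.5 hours = 26.5 × 3600 s = 95400 s: μ = 4π²r³/T² = 3.97917×10^5 km³/s².
The Hohmann ellipse has a_t = (r₁ + r₂)/2 = 26150 km.
On the circular orbit at r = 7200 km, v_c = √(μ/r) = 7.434 km/s.
Transfer-orbit speed at the same r (vis-viva, a = a_t): v_t = √[μ(2/r − 1/a_t)] = 9.763 km/s.
Δv₁ = |v_t − v_c| = |9.763 − 7.434| = 2.329 km/s.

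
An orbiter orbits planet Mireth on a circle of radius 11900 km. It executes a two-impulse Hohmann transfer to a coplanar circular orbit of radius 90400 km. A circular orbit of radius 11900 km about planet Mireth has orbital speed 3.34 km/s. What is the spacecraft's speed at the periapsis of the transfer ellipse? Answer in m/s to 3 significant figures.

v = 4440 m/s

From the circular-orbit relation v² = μ/r at r = 11900 km: μ = v²r = (3.34)² × 11900 = 1.32752×10^5 km³/s².
Semi-major axis of the transfer orbit: a_t = (11900 + 90400)/2 = 51150 km.
The periapsis of the transfer ellipse is at r = 11900 km.
Vis-viva: v = √[μ(2/r − 1/a_t)] = √[1.32752×10^5 × (2/11900 − 1/51150)] = 4.440 km/s.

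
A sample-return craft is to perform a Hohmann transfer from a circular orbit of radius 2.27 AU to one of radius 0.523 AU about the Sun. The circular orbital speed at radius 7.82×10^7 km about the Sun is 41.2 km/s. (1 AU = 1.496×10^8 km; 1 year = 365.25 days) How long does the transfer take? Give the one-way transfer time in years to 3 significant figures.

t = 0.825 years

From the circular-orbit relation v² = μ/r at r = 7.82×10^7 km: μ = v²r = (41.2)² × 7.82×10^7 = 1.32740×10^11 km³/s².
In km: r₁ = 2.27 × 1.496×10^8 = 3.39592×10^8 km; r₂ = 0.523 × 1.496×10^8 = 7.82408×10^7 km.
Transfer-ellipse semi-major axis a_t = (r₁ + r₂)/2 = (3.39592×10^8 + 7.82408×10^7)/2 = 2.089164×10^8 km.
By Kepler's third law the transfer-orbit period is T = 2π√(a_t³/μ), so t = T/2 = 2.604×10^7 s.
Converting: 2.604×10^7 s ÷ 3.15576×10^7 s/year (365.25 × 86400) = 0.825 years.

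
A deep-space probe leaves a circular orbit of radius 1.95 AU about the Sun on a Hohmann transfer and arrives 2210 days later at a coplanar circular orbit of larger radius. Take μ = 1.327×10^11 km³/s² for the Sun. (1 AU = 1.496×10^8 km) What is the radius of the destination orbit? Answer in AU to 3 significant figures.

r₂ = 8.59 AU

In km: r₁ = 1.95 × 1.496×10^8 = 2.9172×10^8 km.
Transfer time t = 2210 days = 1.90944×10^8 s, and t = π√(a_t³/μ).
So a_t = (μ t²/π²)^(1/3) = (1.327×10^11 × (1.90944×10^8)² / π²)^(1/3) = 7.8849×10^8 km.
Since a_t = (r₁ + r₂)/2, r₂ = 2a_t − r₁ = 2×7.8849×10^8 − 2.9172×10^8 = 1.28526×10^9 km.
In AU: r₂ = 1.28526×10^9 / 1.496×10^8 = 8.59 AU.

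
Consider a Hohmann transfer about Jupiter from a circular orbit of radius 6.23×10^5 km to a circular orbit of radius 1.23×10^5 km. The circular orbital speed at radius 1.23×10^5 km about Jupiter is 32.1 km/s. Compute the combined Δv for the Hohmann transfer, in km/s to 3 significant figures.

Δv = 15.5 km/s

From the circular-orbit relation v² = μ/r at r = 1.23×10^5 km: μ = v²r = (32.1)² × 1.23×10^5 = 1.26740×10^8 km³/s².
The Hohmann ellipse has a_t = (r₁ + r₂)/2 = 3.730×10^5 km.
At r₁ the circular-orbit speed is v₁ = √(μ/r₁) = 14.2631 km/s.
Transfer-orbit speed at r₁ (vis-viva equation): v_a = √[μ(2/r₁ − 1/a_t)] = 8.19052 km/s.
First burn Δv₁ = |v_a − v₁| = 6.073 km/s.
At r₂, v₂ = √(μ/r₂) = 32.100 km/s.
Transfer-orbit speed at r₂: v_p = √[μ(2/r₂ − 1/a_t)] = 41.485 km/s.
Second burn Δv₂ = |v₂ − v_p| = 9.385 km/s.
Δv = Δv₁ + Δv₂ = 6.073 + 9.385 = 15.46 km/s.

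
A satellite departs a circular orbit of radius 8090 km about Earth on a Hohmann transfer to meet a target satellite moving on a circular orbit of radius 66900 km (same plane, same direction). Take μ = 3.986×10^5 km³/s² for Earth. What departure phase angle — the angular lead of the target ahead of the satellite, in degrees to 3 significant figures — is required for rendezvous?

φ = 104°

Transfer-ellipse semi-major axis a_t = (r₁ + r₂)/2 = (8090 + 66900)/2 = 37495 km.
Transfer time t = π√(a_t³/μ) = 36128 s.
The target's mean motion on its circular orbit is ω₂ = √(μ/r₂³) = 3.6486×10^-5 rad/s.
Angle swept by the target during transfer: ω₂·t = 1.3182 rad = 75.53°.
The satellite traverses 180° on the transfer ellipse, so the target must lead by 180° − 75.53° = 104°.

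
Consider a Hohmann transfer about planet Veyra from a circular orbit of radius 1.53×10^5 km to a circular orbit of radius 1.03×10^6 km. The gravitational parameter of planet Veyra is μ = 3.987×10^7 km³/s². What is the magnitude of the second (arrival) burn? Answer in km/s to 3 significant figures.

Transfer-ellipse semi-major axis a_t = (r₁ + r₂)/2 = (1.530×10^5 + 1.030×10^6)/2 = 5.915×10^5 km.
Circular speed at r = 1.030×10^6 km: v_c = √(μ/r) = 6.2216 km/s.
Transfer-orbit speed at the same r (vis-viva, a = a_t): v_t = √[μ(2/r − 1/a_t)] = 3.1643 km/s.
Δv₂ = |v_t − v_c| = |3.1643 − 6.2216| = 3.057 km/s.

Δv₂ = 3.06 km/s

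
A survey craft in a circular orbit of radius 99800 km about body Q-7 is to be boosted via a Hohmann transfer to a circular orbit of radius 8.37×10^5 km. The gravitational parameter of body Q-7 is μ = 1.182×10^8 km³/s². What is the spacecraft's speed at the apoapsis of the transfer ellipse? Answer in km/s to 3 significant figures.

Semi-major axis of the transfer orbit: a_t = (99800 + 8.370×10^5)/2 = 4.684×10^5 km.
At apoapsis, r = 8.370×10^5 km.
From the vis-viva equation, v = √[μ(2/r − 1/a_t)] = 5.485 km/s.

v = 5.49 km/s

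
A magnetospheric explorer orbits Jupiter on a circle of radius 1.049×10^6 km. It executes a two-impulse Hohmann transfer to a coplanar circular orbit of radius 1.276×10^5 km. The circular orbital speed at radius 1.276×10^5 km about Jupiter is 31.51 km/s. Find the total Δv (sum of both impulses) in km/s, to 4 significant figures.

From the circular-orbit relation v² = μ/r at r = 1.276×10^5 km: μ = v²r = (31.51)² × 1.276×10^5 = 1.26692×10^8 km³/s².
The Hohmann ellipse has a_t = (r₁ + r₂)/2 = 5.883×10^5 km.
Circular speed at r₁: v₁ = √(μ/r₁) = √(1.26692×10^8/1.049×10^6) = 10.99 km/s.
Transfer-orbit speed at r₁ (v² = μ(2/r − 1/a)): v_a = √[μ(2/r₁ − 1/a_t)] = 5.118 km/s.
First burn Δv₁ = |v_a − v₁| = 5.872 km/s.
At r₂, v₂ = √(μ/r₂) = 31.51 km/s.
Transfer-orbit speed at r₂: v_p = √[μ(2/r₂ − 1/a_t)] = 42.08 km/s.
Second burn Δv₂ = |v₂ − v_p| = 10.57 km/s.
Total Δv = Δv₁ + Δv₂ = 16.44 km/s.

Δv = 16.44 km/s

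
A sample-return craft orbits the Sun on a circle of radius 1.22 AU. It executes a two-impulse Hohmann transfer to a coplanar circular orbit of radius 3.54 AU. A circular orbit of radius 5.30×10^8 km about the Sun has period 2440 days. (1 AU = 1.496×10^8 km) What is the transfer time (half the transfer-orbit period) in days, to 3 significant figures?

From Kepler's third law T² = 4π²r³/μ at r = 5.30×10^8 km, T = 2440 days = 2440 × 86400 s = 2.10816×10^8 s: μ = 4π²r³/T² = 1.32245×10^11 km³/s².
In km: r₁ = 1.22 × 1.496×10^8 = 1.82512×10^8 km; r₂ = 3.54 × 1.496×10^8 = 5.29584×10^8 km.
Semi-major axis of the transfer orbit: a_t = (1.82512×10^8 + 5.29584×10^8)/2 = 3.56048×10^8 km.
By Kepler's third law the transfer-orbit period is T = 2π√(a_t³/μ), so t = T/2 = 5.804×10^7 s.
Converting: 5.804×10^7 s ÷ 86400 s/day = 672 days.

t = 672 days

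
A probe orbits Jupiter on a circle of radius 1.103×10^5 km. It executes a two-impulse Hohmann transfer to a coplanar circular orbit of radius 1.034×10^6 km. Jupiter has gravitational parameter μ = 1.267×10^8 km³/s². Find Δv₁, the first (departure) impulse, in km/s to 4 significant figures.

The Hohmann ellipse has a_t = (r₁ + r₂)/2 = 5.7215×10^5 km.
Circular speed at r = 1.103×10^5 km: v_c = √(μ/r) = 33.89 km/s.
Transfer-orbit speed at the same r (vis-viva, a = a_t): v_t = √[μ(2/r − 1/a_t)] = 45.56 km/s.
Δv₁ = |v_t − v_c| = |45.56 − 33.89| = 11.67 km/s.

Δv₁ = 11.67 km/s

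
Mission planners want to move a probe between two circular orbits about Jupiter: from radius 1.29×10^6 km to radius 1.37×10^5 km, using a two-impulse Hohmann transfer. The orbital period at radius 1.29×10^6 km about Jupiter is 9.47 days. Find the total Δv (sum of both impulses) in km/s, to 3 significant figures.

From Kepler's third law T² = 4π²r³/μ at r = 1.29×10^6 km, T = 9.47 days = 9.47 × 86400 s = 8.18208×10^5 s: μ = 4π²r³/T² = 1.26591×10^8 km³/s².
Semi-major axis of the transfer orbit: a_t = (1.290×10^6 + 1.370×10^5)/2 = 7.135×10^5 km.
Circular speed at r₁: v₁ = √(μ/r₁) = √(1.26591×10^8/1.290×10^6) = 9.9062 km/s.
On the transfer ellipse at r₁, vis-viva gives v_a = √[μ(2/r₁ − 1/a_t)] = 4.3408 km/s.
First burn Δv₁ = |v_a − v₁| = 5.5654 km/s.
Circular speed at r₂: v₂ = √(μ/r₂) = 30.398 km/s.
Transfer-orbit speed at r₂: v_p = √[μ(2/r₂ − 1/a_t)] = 40.873 km/s.
Second burn Δv₂ = |v₂ − v_p| = 10.475 km/s.
Total Δv = Δv₁ + Δv₂ = 16.04 km/s.

Δv = 16.0 km/s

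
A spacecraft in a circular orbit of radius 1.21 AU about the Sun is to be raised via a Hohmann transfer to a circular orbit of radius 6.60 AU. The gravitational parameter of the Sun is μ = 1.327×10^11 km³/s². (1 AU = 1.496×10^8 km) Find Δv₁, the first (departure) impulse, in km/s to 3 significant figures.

In km: r₁ = 1.21 × 1.496×10^8 = 1.81016×10^8 km; r₂ = 6.60 × 1.496×10^8 = 9.8736×10^8 km.
Transfer-ellipse semi-major axis a_t = (r₁ + r₂)/2 = (1.81016×10^8 + 9.8736×10^8)/2 = 5.84188×10^8 km.
On the circular orbit at r = 1.81016×10^8 km, v_c = √(μ/r) = 27.076 km/s.
Vis-viva on the transfer ellipse at r = 1.81016×10^8 km gives v_t = √[μ(2/r − 1/a_t)] = 35.200 km/s.
Δv₁ = |v_t − v_c| = |35.200 − 27.076| = 8.124 km/s.

Δv₁ = 8.12 km/s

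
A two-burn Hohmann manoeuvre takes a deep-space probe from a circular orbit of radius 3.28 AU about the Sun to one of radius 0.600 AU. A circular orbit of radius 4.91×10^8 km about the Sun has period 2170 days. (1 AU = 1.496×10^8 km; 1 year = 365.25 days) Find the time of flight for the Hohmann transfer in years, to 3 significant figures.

From Kepler's third law T² = 4π²r³/μ at r = 4.91×10^8 km, T = 2170 days = 2170 × 86400 s = 1.87488×10^8 s: μ = 4π²r³/T² = 1.32940×10^11 km³/s².
In km: r₁ = 3.28 × 1.496×10^8 = 4.90688×10^8 km; r₂ = 0.600 × 1.496×10^8 = 8.976×10^7 km.
Transfer-ellipse semi-major axis a_t = (r₁ + r₂)/2 = (4.90688×10^8 + 8.976×10^7)/2 = 2.90224×10^8 km.
Transfer time t = π√(a_t³/μ) = π√((2.90224×10^8)³ / 1.32940×10^11) = 4.260×10^7 s.
Converting: 4.260×10^7 s ÷ 3.15576×10^7 s/year (365.25 × 86400) = 1.35 years.

t = 1.35 years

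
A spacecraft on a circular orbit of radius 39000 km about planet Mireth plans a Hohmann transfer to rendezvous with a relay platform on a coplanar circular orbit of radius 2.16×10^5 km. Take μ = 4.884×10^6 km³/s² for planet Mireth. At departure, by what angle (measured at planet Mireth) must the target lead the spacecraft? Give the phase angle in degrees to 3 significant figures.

Semi-major axis of the transfer orbit: a_t = (39000 + 2.160×10^5)/2 = 1.275×10^5 km.
Transfer time t = π√(a_t³/μ) = 64718 s.
Target angular speed ω₂ = √(μ/r₂³) = 2.2014×10^-5 rad/s.
Angle swept by the target during transfer: ω₂·t = 1.4247 rad = 81.63°.
Arrival is 180° from departure on the ellipse, so φ = 180° − 81.63° = 98.4°.

φ = 98.4°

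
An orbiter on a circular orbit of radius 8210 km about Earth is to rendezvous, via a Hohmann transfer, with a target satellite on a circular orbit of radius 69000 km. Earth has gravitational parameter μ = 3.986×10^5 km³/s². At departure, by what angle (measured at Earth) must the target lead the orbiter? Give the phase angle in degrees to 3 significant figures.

φ = 105°

Transfer-ellipse semi-major axis a_t = (r₁ + r₂)/2 = (8210 + 69000)/2 = 38605 km.
The half-period of the transfer ellipse is t = π√(a_t³/μ) = 37744 s.
Target angular speed ω₂ = √(μ/r₂³) = 3.4833×10^-5 rad/s.
Angle swept by the target during transfer: ω₂·t = 1.3147 rad = 75.33°.
The orbiter traverses 180° on the transfer ellipse, so the target must lead by 180° − 75.33° = 105°.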